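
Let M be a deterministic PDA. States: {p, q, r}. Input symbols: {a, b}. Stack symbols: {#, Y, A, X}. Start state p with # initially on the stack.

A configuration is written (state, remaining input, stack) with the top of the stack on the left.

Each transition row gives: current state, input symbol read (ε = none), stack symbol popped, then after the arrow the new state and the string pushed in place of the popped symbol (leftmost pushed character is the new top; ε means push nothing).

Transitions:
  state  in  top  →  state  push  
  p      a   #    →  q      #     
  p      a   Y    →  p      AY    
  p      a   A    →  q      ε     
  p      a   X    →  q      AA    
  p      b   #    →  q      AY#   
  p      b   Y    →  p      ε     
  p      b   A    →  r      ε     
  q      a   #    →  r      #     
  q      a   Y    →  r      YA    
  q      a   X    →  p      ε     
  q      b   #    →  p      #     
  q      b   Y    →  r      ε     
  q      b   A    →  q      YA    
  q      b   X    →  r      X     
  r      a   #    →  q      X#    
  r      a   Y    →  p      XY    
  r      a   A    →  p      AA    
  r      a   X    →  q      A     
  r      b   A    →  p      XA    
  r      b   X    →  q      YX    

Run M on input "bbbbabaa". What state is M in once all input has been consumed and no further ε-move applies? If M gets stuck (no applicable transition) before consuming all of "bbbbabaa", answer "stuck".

p

(p, bbbbabaa, #) ⊢ (q, bbbabaa, AY#) ⊢ (q, bbabaa, YAY#) ⊢ (r, babaa, AY#) ⊢ (p, abaa, XAY#) ⊢ (q, baa, AAAY#) ⊢ (q, aa, YAAAY#) ⊢ (r, a, YAAAAY#) ⊢ (p, ε, XYAAAAY#)
All input consumed; M is in state p.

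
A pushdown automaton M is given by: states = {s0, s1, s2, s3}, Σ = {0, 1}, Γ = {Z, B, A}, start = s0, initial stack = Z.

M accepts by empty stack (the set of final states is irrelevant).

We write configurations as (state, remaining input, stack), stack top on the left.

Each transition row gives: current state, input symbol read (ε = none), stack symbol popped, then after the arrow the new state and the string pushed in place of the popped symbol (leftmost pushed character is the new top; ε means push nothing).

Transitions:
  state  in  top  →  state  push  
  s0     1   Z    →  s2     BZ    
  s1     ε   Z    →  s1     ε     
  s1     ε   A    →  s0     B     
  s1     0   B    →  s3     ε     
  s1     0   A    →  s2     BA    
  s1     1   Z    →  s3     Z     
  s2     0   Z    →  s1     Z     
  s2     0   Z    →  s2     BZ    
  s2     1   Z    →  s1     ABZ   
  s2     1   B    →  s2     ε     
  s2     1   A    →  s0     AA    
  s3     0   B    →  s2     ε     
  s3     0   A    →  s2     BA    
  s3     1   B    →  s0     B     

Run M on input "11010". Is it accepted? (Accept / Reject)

One accepting computation: (s0, 11010, Z) ⊢ (s2, 1010, BZ) ⊢ (s2, 010, Z) ⊢ (s2, 10, BZ) ⊢ (s2, 0, Z) ⊢ (s1, ε, Z) ⊢ (s1, ε, ε)
All input consumed and the stack is empty.

Accept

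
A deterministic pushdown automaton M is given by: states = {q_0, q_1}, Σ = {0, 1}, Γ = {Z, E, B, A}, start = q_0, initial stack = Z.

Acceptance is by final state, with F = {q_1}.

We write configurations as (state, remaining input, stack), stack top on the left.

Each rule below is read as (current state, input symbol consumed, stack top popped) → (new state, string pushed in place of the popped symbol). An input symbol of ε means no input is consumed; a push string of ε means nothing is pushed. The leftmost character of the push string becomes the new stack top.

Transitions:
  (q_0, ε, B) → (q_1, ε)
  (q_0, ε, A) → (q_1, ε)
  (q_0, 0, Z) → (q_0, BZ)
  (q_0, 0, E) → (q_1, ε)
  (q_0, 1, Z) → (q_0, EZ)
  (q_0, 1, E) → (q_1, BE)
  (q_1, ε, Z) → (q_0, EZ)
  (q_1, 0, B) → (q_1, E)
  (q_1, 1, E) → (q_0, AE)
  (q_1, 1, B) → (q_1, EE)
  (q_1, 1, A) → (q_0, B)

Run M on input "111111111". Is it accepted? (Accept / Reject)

(q_0, 111111111, Z)
  read 1, top Z: go to q_0, push EZ → (q_0, 11111111, EZ)
  read 1, top E: go to q_1, push BE → (q_1, 1111111, BEZ)
  read 1, top B: go to q_1, push EE → (q_1, 111111, EEEZ)
  read 1, top E: go to q_0, push AE → (q_0, 11111, AEEEZ)
  ε-move, top A: go to q_1, push ε → (q_1, 11111, EEEZ)
  read 1, top E: go to q_0, push AE → (q_0, 1111, AEEEZ)
  ε-move, top A: go to q_1, push ε → (q_1, 1111, EEEZ)
  read 1, top E: go to q_0, push AE → (q_0, 111, AEEEZ)
  ε-move, top A: go to q_1, push ε → (q_1, 111, EEEZ)
  read 1, top E: go to q_0, push AE → (q_0, 11, AEEEZ)
  ε-move, top A: go to q_1, push ε → (q_1, 11, EEEZ)
  read 1, top E: go to q_0, push AE → (q_0, 1, AEEEZ)
  ε-move, top A: go to q_1, push ε → (q_1, 1, EEEZ)
  read 1, top E: go to q_0, push AE → (q_0, ε, AEEEZ)
  ε-move, top A: go to q_1, push ε → (q_1, ε, EEEZ)
All input consumed; state q_1 ∈ F.

Accept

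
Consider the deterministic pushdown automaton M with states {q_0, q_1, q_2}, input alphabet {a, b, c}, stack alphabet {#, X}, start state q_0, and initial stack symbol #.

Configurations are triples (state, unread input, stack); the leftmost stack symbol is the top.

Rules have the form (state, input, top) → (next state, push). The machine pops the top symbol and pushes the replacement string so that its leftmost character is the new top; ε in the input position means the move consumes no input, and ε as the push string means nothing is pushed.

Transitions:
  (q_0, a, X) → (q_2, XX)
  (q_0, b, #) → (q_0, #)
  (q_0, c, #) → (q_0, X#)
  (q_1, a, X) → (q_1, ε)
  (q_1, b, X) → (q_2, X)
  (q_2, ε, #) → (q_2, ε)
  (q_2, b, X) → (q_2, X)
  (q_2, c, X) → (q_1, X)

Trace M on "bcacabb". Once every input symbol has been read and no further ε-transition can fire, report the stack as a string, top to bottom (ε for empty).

(q_0, bcacabb, #)
  read b, top #: go to q_0, push # → (q_0, cacabb, #)
  read c, top #: go to q_0, push X# → (q_0, acabb, X#)
  read a, top X: go to q_2, push XX → (q_2, cabb, XX#)
  read c, top X: go to q_1, push X → (q_1, abb, XX#)
  read a, top X: go to q_1, push ε → (q_1, bb, X#)
  read b, top X: go to q_2, push X → (q_2, b, X#)
  read b, top X: go to q_2, push X → (q_2, ε, X#)
All input consumed in state q_2 with stack X#.

X#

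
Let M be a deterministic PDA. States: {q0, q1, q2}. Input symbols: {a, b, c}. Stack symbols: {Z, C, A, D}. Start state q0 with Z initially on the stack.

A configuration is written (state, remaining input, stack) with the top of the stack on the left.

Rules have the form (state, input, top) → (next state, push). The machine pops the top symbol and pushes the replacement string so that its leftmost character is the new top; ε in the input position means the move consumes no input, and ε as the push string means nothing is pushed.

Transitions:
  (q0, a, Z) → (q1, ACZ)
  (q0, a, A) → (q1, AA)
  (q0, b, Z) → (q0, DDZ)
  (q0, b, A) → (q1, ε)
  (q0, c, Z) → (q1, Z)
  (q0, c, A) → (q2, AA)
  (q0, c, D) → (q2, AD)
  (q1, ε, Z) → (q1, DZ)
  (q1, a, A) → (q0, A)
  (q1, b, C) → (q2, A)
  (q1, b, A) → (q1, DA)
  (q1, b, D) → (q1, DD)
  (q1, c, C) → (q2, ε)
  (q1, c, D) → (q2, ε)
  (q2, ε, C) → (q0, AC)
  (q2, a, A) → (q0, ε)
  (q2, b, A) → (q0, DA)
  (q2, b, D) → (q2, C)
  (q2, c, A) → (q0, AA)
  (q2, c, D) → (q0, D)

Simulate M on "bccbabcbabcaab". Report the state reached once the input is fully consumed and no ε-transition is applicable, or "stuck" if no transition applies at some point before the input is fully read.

(q0, bccbabcbabcaab, Z) ⊢ (q0, ccbabcbabcaab, DDZ) ⊢ (q2, cbabcbabcaab, ADDZ) ⊢ (q0, babcbabcaab, AADDZ) ⊢ (q1, abcbabcaab, ADDZ) ⊢ (q0, bcbabcaab, ADDZ) ⊢ (q1, cbabcaab, DDZ) ⊢ (q2, babcaab, DZ) ⊢ (q2, abcaab, CZ) ⊢ (q0, abcaab, ACZ) ⊢ (q1, bcaab, AACZ) ⊢ (q1, caab, DAACZ) ⊢ (q2, aab, AACZ) ⊢ (q0, ab, ACZ) ⊢ (q1, b, AACZ) ⊢ (q1, ε, DAACZ)
All input consumed; M is in state q1.

q1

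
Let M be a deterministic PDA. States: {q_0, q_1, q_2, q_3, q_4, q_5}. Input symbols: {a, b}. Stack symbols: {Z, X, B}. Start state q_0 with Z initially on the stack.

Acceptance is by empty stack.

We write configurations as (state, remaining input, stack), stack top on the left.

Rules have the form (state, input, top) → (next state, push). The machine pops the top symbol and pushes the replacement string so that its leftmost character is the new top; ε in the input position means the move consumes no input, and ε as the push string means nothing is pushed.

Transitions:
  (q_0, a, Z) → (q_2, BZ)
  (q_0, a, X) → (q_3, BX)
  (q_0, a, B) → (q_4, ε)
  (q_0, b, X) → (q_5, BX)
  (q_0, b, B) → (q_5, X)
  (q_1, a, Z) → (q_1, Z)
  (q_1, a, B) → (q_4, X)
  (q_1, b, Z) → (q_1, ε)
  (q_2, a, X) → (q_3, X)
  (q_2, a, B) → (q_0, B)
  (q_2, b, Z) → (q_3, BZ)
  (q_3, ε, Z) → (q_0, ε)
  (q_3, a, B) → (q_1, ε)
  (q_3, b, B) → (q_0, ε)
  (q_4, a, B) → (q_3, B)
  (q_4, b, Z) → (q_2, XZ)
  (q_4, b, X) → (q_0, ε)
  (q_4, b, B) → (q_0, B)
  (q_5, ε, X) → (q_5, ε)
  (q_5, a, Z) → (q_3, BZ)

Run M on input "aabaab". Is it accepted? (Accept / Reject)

(q_0, aabaab, Z) ⊢ (q_2, abaab, BZ) ⊢ (q_0, baab, BZ) ⊢ (q_5, aab, XZ) ⊢ (q_5, aab, Z) ⊢ (q_3, ab, BZ) ⊢ (q_1, b, Z) ⊢ (q_1, ε, ε)
All input consumed and the stack is empty.

Accept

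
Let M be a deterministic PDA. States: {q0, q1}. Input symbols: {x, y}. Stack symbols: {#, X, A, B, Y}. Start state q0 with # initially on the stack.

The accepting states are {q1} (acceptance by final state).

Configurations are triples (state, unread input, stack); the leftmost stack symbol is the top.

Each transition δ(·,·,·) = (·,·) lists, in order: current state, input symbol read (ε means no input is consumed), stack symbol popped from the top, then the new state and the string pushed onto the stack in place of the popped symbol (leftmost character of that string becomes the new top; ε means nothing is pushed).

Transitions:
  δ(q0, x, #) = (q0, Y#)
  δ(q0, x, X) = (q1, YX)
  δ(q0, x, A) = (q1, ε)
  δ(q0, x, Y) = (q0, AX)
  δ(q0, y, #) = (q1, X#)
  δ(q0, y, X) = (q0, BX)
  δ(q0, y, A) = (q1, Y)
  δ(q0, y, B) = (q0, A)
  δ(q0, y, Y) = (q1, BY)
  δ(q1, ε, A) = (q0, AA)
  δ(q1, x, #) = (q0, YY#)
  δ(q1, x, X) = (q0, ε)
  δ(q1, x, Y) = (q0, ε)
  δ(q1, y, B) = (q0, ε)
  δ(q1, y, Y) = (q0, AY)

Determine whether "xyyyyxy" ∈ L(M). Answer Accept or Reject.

Accept

(q0, xyyyyxy, #) ⊢ (q0, yyyyxy, Y#) ⊢ (q1, yyyxy, BY#) ⊢ (q0, yyxy, Y#) ⊢ (q1, yxy, BY#) ⊢ (q0, xy, Y#) ⊢ (q0, y, AX#) ⊢ (q1, ε, YX#)
All input consumed; state q1 ∈ F.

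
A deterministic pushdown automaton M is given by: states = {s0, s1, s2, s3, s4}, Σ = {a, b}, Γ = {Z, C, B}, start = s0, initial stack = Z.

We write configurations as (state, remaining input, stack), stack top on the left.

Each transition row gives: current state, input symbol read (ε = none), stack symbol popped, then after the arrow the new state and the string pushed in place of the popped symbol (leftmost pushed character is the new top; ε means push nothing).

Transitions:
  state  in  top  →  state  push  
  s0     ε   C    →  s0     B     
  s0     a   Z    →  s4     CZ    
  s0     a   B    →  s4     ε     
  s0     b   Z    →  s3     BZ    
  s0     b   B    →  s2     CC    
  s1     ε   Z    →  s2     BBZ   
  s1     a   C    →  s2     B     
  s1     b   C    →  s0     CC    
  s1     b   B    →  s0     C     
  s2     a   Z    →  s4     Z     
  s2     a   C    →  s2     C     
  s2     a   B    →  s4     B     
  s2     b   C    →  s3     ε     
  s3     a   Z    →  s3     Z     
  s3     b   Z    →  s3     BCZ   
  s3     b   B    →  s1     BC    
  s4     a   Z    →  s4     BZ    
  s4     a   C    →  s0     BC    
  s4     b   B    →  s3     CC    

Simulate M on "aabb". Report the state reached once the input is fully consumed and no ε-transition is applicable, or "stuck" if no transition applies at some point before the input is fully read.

(s0, aabb, Z)
  read a, top Z: go to s4, push CZ → (s4, abb, CZ)
  read a, top C: go to s0, push BC → (s0, bb, BCZ)
  read b, top B: go to s2, push CC → (s2, b, CCCZ)
  read b, top C: go to s3, push ε → (s3, ε, CCZ)
All input consumed; M is in state s3.

s3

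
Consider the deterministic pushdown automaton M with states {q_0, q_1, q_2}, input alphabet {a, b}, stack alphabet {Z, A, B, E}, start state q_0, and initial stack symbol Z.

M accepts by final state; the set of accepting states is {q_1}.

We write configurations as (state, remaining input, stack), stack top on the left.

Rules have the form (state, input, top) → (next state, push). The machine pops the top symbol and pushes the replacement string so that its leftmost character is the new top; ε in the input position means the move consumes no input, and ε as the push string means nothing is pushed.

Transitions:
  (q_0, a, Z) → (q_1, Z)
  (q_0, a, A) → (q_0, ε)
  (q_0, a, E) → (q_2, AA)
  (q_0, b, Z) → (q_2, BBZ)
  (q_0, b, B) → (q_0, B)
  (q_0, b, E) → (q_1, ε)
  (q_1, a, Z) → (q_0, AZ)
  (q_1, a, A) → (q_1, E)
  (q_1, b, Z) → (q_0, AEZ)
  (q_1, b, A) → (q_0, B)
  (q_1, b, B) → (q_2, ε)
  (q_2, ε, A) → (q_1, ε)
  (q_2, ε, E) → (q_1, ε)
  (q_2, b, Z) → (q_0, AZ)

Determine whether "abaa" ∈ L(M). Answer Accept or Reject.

Accept

(q_0, abaa, Z)
  read a, top Z: go to q_1, push Z → (q_1, baa, Z)
  read b, top Z: go to q_0, push AEZ → (q_0, aa, AEZ)
  read a, top A: go to q_0, push ε → (q_0, a, EZ)
  read a, top E: go to q_2, push AA → (q_2, ε, AAZ)
  ε-move, top A: go to q_1, push ε → (q_1, ε, AZ)
All input consumed; state q_1 ∈ F.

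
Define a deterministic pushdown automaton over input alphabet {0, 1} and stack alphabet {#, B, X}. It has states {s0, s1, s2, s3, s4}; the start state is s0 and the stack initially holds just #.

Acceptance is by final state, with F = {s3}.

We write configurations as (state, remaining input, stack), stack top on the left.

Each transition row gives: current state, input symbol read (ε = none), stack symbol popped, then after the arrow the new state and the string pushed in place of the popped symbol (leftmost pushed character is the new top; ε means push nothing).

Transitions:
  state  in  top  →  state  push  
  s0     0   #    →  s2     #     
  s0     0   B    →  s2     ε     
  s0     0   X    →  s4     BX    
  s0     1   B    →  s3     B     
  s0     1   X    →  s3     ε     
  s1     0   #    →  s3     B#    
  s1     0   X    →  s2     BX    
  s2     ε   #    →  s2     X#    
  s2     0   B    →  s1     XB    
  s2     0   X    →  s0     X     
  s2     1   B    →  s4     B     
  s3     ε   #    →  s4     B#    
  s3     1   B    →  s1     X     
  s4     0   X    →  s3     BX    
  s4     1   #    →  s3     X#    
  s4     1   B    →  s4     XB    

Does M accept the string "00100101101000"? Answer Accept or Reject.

Reject

(s0, 00100101101000, #)
  read 0, top #: go to s2, push # → (s2, 0100101101000, #)
  ε-move, top #: go to s2, push X# → (s2, 0100101101000, X#)
  read 0, top X: go to s0, push X → (s0, 100101101000, X#)
  read 1, top X: go to s3, push ε → (s3, 00101101000, #)
  ε-move, top #: go to s4, push B# → (s4, 00101101000, B#)
No transition applies at (s4, 00101101000, B#); input not fully consumed.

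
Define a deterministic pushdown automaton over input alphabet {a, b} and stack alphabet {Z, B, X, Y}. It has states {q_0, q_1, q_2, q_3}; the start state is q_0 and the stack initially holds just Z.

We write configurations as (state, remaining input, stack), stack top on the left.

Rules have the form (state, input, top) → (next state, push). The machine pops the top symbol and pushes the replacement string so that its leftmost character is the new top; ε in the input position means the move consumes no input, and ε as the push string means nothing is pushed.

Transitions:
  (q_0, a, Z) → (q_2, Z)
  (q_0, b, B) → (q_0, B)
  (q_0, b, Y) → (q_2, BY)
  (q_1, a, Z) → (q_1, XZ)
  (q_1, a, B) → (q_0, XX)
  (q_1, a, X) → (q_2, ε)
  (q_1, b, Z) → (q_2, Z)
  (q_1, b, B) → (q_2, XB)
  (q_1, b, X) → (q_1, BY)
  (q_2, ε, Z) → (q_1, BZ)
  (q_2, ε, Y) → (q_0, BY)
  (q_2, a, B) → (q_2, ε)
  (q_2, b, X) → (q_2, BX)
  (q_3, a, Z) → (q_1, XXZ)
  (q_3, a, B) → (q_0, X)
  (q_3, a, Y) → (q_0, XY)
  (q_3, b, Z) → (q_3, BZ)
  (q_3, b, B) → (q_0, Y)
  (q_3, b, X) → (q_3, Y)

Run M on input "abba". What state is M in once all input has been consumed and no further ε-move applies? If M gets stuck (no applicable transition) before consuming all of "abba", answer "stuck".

q_2

(q_0, abba, Z)
  read a, top Z: go to q_2, push Z → (q_2, bba, Z)
  ε-move, top Z: go to q_1, push BZ → (q_1, bba, BZ)
  read b, top B: go to q_2, push XB → (q_2, ba, XBZ)
  read b, top X: go to q_2, push BX → (q_2, a, BXBZ)
  read a, top B: go to q_2, push ε → (q_2, ε, XBZ)
All input consumed; M is in state q_2.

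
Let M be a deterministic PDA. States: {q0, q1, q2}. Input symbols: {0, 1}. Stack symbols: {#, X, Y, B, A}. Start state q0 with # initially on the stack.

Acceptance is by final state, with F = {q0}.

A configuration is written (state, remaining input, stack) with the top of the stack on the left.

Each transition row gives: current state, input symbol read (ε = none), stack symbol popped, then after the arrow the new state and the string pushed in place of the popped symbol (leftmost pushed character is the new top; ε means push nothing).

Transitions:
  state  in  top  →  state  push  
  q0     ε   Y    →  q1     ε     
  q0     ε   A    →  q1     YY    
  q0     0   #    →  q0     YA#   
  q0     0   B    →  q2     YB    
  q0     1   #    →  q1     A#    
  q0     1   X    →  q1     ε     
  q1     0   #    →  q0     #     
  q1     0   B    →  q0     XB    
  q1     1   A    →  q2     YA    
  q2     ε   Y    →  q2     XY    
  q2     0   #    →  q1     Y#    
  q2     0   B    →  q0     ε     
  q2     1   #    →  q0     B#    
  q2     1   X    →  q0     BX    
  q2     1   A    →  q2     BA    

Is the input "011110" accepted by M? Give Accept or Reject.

Reject

(q0, 011110, #)
  read 0, top #: go to q0, push YA# → (q0, 11110, YA#)
  ε-move, top Y: go to q1, push ε → (q1, 11110, A#)
  read 1, top A: go to q2, push YA → (q2, 1110, YA#)
  ε-move, top Y: go to q2, push XY → (q2, 1110, XYA#)
  read 1, top X: go to q0, push BX → (q0, 110, BXYA#)
No transition applies at (q0, 110, BXYA#); input not fully consumed.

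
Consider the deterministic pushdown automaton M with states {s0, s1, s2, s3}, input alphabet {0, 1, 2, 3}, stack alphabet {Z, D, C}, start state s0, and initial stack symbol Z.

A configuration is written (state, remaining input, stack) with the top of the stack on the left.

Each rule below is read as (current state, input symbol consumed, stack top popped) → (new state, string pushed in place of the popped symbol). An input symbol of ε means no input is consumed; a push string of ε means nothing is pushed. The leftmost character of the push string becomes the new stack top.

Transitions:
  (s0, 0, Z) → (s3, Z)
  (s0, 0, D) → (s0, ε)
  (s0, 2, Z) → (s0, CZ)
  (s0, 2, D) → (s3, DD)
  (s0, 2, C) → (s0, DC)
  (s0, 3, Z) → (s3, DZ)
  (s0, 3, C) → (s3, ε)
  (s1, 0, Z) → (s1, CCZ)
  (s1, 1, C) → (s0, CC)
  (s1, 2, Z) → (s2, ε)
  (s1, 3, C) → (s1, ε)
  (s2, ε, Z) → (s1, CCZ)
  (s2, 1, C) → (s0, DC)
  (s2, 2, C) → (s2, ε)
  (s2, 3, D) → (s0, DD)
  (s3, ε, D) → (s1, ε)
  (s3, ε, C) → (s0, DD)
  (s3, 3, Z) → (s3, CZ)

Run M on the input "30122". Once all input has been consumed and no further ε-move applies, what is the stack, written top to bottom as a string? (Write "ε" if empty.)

(s0, 30122, Z) ⊢ (s3, 0122, DZ) ⊢ (s1, 0122, Z) ⊢ (s1, 122, CCZ) ⊢ (s0, 22, CCCZ) ⊢ (s0, 2, DCCCZ) ⊢ (s3, ε, DDCCCZ) ⊢ (s1, ε, DCCCZ)
All input consumed in state s1 with stack DCCCZ.

DCCCZ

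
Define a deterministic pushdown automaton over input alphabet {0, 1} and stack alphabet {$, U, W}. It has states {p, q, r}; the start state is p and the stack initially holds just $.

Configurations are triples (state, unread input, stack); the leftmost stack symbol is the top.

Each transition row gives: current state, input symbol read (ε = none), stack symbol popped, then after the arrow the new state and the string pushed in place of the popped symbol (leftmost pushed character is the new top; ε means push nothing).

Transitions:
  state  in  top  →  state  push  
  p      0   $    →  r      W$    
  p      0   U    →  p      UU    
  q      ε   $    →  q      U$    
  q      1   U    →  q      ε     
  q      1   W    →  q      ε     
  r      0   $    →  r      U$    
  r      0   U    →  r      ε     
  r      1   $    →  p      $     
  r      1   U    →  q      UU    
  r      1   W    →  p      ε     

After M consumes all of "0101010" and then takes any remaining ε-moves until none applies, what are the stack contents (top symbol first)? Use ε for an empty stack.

(p, 0101010, $)
  read 0, top $: go to r, push W$ → (r, 101010, W$)
  read 1, top W: go to p, push ε → (p, 01010, $)
  read 0, top $: go to r, push W$ → (r, 1010, W$)
  read 1, top W: go to p, push ε → (p, 010, $)
  read 0, top $: go to r, push W$ → (r, 10, W$)
  read 1, top W: go to p, push ε → (p, 0, $)
  read 0, top $: go to r, push W$ → (r, ε, W$)
All input consumed in state r with stack W$.

W$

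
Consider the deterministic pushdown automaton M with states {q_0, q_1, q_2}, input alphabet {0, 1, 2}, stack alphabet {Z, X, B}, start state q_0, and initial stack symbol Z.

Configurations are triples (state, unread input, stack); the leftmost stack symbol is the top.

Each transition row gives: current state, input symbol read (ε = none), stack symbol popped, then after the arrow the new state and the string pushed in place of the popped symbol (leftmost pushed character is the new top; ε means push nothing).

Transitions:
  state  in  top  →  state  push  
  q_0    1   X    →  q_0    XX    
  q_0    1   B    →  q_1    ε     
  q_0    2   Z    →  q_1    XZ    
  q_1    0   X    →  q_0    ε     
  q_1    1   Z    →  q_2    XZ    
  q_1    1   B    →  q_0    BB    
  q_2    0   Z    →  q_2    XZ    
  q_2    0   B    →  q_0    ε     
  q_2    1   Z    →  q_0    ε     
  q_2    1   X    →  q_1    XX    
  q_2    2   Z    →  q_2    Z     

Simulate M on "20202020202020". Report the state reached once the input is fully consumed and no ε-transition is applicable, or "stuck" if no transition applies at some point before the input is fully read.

q_0

(q_0, 20202020202020, Z) ⊢ (q_1, 0202020202020, XZ) ⊢ (q_0, 202020202020, Z) ⊢ (q_1, 02020202020, XZ) ⊢ (q_0, 2020202020, Z) ⊢ (q_1, 020202020, XZ) ⊢ (q_0, 20202020, Z) ⊢ (q_1, 0202020, XZ) ⊢ (q_0, 202020, Z) ⊢ (q_1, 02020, XZ) ⊢ (q_0, 2020, Z) ⊢ (q_1, 020, XZ) ⊢ (q_0, 20, Z) ⊢ (q_1, 0, XZ) ⊢ (q_0, ε, Z)
All input consumed; M is in state q_0.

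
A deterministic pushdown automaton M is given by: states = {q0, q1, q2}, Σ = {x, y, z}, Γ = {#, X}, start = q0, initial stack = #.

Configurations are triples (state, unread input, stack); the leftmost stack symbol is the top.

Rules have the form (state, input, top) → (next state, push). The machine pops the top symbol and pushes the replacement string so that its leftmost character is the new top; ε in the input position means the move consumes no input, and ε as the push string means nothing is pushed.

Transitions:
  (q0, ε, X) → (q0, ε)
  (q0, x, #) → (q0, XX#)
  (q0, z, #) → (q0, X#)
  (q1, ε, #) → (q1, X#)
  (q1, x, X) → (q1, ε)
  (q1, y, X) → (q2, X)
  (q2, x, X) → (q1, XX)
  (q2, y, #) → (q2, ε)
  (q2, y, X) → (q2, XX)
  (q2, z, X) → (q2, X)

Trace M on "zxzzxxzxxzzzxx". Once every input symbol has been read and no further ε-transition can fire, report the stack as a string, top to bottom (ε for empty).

#

(q0, zxzzxxzxxzzzxx, #)
  read z, top #: go to q0, push X# → (q0, xzzxxzxxzzzxx, X#)
  ε-move, top X: go to q0, push ε → (q0, xzzxxzxxzzzxx, #)
  read x, top #: go to q0, push XX# → (q0, zzxxzxxzzzxx, XX#)
  ε-move, top X: go to q0, push ε → (q0, zzxxzxxzzzxx, X#)
  ε-move, top X: go to q0, push ε → (q0, zzxxzxxzzzxx, #)
  read z, top #: go to q0, push X# → (q0, zxxzxxzzzxx, X#)
  ε-move, top X: go to q0, push ε → (q0, zxxzxxzzzxx, #)
  read z, top #: go to q0, push X# → (q0, xxzxxzzzxx, X#)
  ε-move, top X: go to q0, push ε → (q0, xxzxxzzzxx, #)
  read x, top #: go to q0, push XX# → (q0, xzxxzzzxx, XX#)
  ε-move, top X: go to q0, push ε → (q0, xzxxzzzxx, X#)
  ε-move, top X: go to q0, push ε → (q0, xzxxzzzxx, #)
  read x, top #: go to q0, push XX# → (q0, zxxzzzxx, XX#)
  ε-move, top X: go to q0, push ε → (q0, zxxzzzxx, X#)
  ε-move, top X: go to q0, push ε → (q0, zxxzzzxx, #)
  read z, top #: go to q0, push X# → (q0, xxzzzxx, X#)
  ε-move, top X: go to q0, push ε → (q0, xxzzzxx, #)
  read x, top #: go to q0, push XX# → (q0, xzzzxx, XX#)
  ε-move, top X: go to q0, push ε → (q0, xzzzxx, X#)
  ε-move, top X: go to q0, push ε → (q0, xzzzxx, #)
  read x, top #: go to q0, push XX# → (q0, zzzxx, XX#)
  ε-move, top X: go to q0, push ε → (q0, zzzxx, X#)
  ε-move, top X: go to q0, push ε → (q0, zzzxx, #)
  read z, top #: go to q0, push X# → (q0, zzxx, X#)
  ε-move, top X: go to q0, push ε → (q0, zzxx, #)
  read z, top #: go to q0, push X# → (q0, zxx, X#)
  ε-move, top X: go to q0, push ε → (q0, zxx, #)
  read z, top #: go to q0, push X# → (q0, xx, X#)
  ε-move, top X: go to q0, push ε → (q0, xx, #)
  read x, top #: go to q0, push XX# → (q0, x, XX#)
  ε-move, top X: go to q0, push ε → (q0, x, X#)
  ε-move, top X: go to q0, push ε → (q0, x, #)
  read x, top #: go to q0, push XX# → (q0, ε, XX#)
  ε-move, top X: go to q0, push ε → (q0, ε, X#)
  ε-move, top X: go to q0, push ε → (q0, ε, #)
All input consumed in state q0 with stack #.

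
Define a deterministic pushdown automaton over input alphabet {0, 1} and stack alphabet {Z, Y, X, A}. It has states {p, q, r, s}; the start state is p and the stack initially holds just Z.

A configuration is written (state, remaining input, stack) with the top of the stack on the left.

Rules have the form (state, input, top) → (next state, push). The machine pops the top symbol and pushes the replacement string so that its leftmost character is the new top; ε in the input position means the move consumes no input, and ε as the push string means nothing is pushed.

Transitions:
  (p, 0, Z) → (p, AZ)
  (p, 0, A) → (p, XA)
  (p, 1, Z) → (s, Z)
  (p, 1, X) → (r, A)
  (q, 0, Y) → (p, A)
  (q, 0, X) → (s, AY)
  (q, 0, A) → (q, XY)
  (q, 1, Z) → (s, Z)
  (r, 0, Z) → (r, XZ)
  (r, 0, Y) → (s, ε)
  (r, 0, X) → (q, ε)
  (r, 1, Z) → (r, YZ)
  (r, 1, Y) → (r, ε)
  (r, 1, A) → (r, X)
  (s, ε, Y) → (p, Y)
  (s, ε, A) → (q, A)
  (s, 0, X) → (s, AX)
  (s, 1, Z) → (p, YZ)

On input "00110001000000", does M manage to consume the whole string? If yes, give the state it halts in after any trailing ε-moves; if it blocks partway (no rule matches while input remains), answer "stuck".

stuck

(p, 00110001000000, Z)
  read 0, top Z: go to p, push AZ → (p, 0110001000000, AZ)
  read 0, top A: go to p, push XA → (p, 110001000000, XAZ)
  read 1, top X: go to r, push A → (r, 10001000000, AAZ)
  read 1, top A: go to r, push X → (r, 0001000000, XAZ)
  read 0, top X: go to q, push ε → (q, 001000000, AZ)
  read 0, top A: go to q, push XY → (q, 01000000, XYZ)
  read 0, top X: go to s, push AY → (s, 1000000, AYYZ)
  ε-move, top A: go to q, push A → (q, 1000000, AYYZ)
No transition for (q, 1, top A); M blocks with input 1000000 remaining.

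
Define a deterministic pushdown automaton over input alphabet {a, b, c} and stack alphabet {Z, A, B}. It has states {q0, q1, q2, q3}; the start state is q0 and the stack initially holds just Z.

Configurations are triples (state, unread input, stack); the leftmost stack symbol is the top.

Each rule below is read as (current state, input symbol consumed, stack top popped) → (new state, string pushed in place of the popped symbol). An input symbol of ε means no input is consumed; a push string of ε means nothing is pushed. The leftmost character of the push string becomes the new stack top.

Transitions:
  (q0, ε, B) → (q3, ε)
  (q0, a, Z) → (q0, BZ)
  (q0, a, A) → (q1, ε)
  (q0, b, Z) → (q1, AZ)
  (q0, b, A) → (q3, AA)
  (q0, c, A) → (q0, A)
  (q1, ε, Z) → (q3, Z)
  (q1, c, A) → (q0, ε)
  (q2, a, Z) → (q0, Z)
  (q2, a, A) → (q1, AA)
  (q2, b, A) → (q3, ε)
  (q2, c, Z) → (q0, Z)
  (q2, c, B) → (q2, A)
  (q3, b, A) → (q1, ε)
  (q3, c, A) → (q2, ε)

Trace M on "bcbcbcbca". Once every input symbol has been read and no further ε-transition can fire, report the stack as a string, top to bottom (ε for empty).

Z

(q0, bcbcbcbca, Z)
  read b, top Z: go to q1, push AZ → (q1, cbcbcbca, AZ)
  read c, top A: go to q0, push ε → (q0, bcbcbca, Z)
  read b, top Z: go to q1, push AZ → (q1, cbcbca, AZ)
  read c, top A: go to q0, push ε → (q0, bcbca, Z)
  read b, top Z: go to q1, push AZ → (q1, cbca, AZ)
  read c, top A: go to q0, push ε → (q0, bca, Z)
  read b, top Z: go to q1, push AZ → (q1, ca, AZ)
  read c, top A: go to q0, push ε → (q0, a, Z)
  read a, top Z: go to q0, push BZ → (q0, ε, BZ)
  ε-move, top B: go to q3, push ε → (q3, ε, Z)
All input consumed in state q3 with stack Z.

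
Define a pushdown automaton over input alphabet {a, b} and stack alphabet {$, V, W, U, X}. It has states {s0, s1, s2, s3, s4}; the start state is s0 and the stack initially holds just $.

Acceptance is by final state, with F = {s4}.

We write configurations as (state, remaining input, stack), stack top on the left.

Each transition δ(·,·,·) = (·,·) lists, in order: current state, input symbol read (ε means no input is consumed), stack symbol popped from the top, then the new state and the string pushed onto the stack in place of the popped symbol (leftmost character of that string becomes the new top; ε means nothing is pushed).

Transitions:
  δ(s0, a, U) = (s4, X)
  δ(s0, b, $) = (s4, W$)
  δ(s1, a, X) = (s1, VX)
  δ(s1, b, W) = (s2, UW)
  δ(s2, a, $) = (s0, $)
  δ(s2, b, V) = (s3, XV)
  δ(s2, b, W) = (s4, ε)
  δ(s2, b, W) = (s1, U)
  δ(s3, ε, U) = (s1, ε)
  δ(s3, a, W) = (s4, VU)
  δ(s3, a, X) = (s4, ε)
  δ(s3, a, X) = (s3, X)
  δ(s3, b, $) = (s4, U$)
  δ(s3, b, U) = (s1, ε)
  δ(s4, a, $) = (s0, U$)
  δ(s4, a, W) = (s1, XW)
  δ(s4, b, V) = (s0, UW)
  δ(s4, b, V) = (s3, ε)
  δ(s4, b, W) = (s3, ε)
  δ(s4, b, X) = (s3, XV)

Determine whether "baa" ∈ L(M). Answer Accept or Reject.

Reject

No computation consumes all input and reaches a final state.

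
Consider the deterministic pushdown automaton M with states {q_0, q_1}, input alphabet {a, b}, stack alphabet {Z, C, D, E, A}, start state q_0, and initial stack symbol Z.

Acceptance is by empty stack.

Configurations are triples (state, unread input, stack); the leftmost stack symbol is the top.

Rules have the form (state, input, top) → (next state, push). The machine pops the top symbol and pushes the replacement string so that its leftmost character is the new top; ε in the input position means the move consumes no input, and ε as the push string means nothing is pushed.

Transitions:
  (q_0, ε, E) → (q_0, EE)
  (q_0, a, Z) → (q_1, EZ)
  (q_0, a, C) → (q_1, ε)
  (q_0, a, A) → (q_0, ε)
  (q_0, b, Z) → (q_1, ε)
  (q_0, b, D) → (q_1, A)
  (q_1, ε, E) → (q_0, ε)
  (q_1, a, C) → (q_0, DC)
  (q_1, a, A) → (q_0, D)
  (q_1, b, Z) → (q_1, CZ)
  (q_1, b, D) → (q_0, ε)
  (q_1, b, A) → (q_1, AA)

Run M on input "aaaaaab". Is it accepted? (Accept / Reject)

(q_0, aaaaaab, Z)
  read a, top Z: go to q_1, push EZ → (q_1, aaaaab, EZ)
  ε-move, top E: go to q_0, push ε → (q_0, aaaaab, Z)
  read a, top Z: go to q_1, push EZ → (q_1, aaaab, EZ)
  ε-move, top E: go to q_0, push ε → (q_0, aaaab, Z)
  read a, top Z: go to q_1, push EZ → (q_1, aaab, EZ)
  ε-move, top E: go to q_0, push ε → (q_0, aaab, Z)
  read a, top Z: go to q_1, push EZ → (q_1, aab, EZ)
  ε-move, top E: go to q_0, push ε → (q_0, aab, Z)
  read a, top Z: go to q_1, push EZ → (q_1, ab, EZ)
  ε-move, top E: go to q_0, push ε → (q_0, ab, Z)
  read a, top Z: go to q_1, push EZ → (q_1, b, EZ)
  ε-move, top E: go to q_0, push ε → (q_0, b, Z)
  read b, top Z: go to q_1, push ε → (q_1, ε, ε)
All input consumed and the stack is empty.

Accept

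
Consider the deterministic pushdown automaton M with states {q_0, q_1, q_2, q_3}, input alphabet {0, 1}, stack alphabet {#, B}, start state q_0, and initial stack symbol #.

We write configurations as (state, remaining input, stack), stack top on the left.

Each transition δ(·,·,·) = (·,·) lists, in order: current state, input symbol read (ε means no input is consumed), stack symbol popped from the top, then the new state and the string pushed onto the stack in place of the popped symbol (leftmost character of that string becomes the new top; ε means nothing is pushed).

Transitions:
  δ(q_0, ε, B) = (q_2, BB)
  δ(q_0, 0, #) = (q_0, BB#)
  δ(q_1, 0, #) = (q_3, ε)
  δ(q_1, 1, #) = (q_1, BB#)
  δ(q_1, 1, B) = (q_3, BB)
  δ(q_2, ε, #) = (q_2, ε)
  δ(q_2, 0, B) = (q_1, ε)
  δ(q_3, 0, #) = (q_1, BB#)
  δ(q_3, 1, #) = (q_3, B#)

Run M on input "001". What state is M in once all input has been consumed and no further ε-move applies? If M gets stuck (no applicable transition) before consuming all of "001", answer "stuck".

(q_0, 001, #)
  read 0, top #: go to q_0, push BB# → (q_0, 01, BB#)
  ε-move, top B: go to q_2, push BB → (q_2, 01, BBB#)
  read 0, top B: go to q_1, push ε → (q_1, 1, BB#)
  read 1, top B: go to q_3, push BB → (q_3, ε, BBB#)
All input consumed; M is in state q_3.

q_3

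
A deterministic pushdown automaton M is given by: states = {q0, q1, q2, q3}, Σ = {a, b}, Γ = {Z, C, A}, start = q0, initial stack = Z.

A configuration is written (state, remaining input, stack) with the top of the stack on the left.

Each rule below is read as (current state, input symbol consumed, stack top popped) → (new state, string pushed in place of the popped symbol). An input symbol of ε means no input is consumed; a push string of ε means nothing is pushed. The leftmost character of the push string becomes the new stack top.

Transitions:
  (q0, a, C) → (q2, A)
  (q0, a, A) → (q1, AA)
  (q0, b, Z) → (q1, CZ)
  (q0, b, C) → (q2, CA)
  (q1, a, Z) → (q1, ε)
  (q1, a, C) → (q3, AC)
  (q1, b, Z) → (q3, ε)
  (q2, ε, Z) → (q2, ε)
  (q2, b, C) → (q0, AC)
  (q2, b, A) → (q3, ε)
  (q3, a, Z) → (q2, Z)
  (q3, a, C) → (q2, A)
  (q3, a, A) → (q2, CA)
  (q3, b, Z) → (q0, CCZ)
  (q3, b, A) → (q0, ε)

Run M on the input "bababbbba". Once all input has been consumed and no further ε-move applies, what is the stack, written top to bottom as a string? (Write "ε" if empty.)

AACACZ

(q0, bababbbba, Z)
  read b, top Z: go to q1, push CZ → (q1, ababbbba, CZ)
  read a, top C: go to q3, push AC → (q3, babbbba, ACZ)
  read b, top A: go to q0, push ε → (q0, abbbba, CZ)
  read a, top C: go to q2, push A → (q2, bbbba, AZ)
  read b, top A: go to q3, push ε → (q3, bbba, Z)
  read b, top Z: go to q0, push CCZ → (q0, bba, CCZ)
  read b, top C: go to q2, push CA → (q2, ba, CACZ)
  read b, top C: go to q0, push AC → (q0, a, ACACZ)
  read a, top A: go to q1, push AA → (q1, ε, AACACZ)
All input consumed in state q1 with stack AACACZ.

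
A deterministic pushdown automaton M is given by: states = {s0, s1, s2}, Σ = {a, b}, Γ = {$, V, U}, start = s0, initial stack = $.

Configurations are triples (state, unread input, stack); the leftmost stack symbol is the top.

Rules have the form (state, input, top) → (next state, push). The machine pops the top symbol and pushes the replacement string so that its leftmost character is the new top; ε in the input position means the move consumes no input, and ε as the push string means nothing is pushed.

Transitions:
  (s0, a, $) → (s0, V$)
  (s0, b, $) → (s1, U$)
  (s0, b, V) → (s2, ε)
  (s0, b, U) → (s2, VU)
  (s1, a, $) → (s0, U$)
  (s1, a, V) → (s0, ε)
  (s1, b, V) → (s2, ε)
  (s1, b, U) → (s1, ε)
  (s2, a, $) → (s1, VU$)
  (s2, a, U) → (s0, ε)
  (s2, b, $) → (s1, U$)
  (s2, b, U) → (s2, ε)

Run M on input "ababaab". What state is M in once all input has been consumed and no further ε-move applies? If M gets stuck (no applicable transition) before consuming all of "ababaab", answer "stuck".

s2

(s0, ababaab, $) ⊢ (s0, babaab, V$) ⊢ (s2, abaab, $) ⊢ (s1, baab, VU$) ⊢ (s2, aab, U$) ⊢ (s0, ab, $) ⊢ (s0, b, V$) ⊢ (s2, ε, $)
All input consumed; M is in state s2.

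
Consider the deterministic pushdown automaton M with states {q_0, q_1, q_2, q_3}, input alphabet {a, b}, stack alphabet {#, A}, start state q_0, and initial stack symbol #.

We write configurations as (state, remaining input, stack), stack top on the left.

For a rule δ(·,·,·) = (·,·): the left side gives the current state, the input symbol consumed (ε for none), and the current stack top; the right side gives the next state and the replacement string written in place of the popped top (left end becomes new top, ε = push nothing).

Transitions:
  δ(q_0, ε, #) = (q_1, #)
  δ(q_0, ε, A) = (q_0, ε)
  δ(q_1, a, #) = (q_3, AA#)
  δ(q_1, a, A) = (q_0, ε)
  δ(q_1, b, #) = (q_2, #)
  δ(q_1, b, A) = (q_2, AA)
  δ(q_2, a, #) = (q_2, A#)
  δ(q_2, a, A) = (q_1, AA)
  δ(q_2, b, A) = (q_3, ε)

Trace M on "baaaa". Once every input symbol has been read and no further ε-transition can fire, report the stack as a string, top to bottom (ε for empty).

AA#

(q_0, baaaa, #)
  ε-move, top #: go to q_1, push # → (q_1, baaaa, #)
  read b, top #: go to q_2, push # → (q_2, aaaa, #)
  read a, top #: go to q_2, push A# → (q_2, aaa, A#)
  read a, top A: go to q_1, push AA → (q_1, aa, AA#)
  read a, top A: go to q_0, push ε → (q_0, a, A#)
  ε-move, top A: go to q_0, push ε → (q_0, a, #)
  ε-move, top #: go to q_1, push # → (q_1, a, #)
  read a, top #: go to q_3, push AA# → (q_3, ε, AA#)
All input consumed in state q_3 with stack AA#.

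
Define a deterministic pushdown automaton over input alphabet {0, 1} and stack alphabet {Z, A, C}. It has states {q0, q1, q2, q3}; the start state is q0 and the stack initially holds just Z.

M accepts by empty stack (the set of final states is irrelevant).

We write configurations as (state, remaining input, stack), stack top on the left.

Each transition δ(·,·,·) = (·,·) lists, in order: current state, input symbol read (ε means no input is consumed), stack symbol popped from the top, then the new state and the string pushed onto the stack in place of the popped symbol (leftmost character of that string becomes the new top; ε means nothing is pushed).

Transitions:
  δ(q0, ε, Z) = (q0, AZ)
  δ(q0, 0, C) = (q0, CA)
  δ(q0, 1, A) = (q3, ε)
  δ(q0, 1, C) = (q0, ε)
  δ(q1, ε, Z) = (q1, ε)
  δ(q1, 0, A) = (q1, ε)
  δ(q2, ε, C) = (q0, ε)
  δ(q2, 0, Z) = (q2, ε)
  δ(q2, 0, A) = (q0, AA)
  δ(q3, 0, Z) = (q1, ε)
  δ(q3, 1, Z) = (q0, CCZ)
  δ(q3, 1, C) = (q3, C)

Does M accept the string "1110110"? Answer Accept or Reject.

Accept

(q0, 1110110, Z)
  ε-move, top Z: go to q0, push AZ → (q0, 1110110, AZ)
  read 1, top A: go to q3, push ε → (q3, 110110, Z)
  read 1, top Z: go to q0, push CCZ → (q0, 10110, CCZ)
  read 1, top C: go to q0, push ε → (q0, 0110, CZ)
  read 0, top C: go to q0, push CA → (q0, 110, CAZ)
  read 1, top C: go to q0, push ε → (q0, 10, AZ)
  read 1, top A: go to q3, push ε → (q3, 0, Z)
  read 0, top Z: go to q1, push ε → (q1, ε, ε)
All input consumed and the stack is empty.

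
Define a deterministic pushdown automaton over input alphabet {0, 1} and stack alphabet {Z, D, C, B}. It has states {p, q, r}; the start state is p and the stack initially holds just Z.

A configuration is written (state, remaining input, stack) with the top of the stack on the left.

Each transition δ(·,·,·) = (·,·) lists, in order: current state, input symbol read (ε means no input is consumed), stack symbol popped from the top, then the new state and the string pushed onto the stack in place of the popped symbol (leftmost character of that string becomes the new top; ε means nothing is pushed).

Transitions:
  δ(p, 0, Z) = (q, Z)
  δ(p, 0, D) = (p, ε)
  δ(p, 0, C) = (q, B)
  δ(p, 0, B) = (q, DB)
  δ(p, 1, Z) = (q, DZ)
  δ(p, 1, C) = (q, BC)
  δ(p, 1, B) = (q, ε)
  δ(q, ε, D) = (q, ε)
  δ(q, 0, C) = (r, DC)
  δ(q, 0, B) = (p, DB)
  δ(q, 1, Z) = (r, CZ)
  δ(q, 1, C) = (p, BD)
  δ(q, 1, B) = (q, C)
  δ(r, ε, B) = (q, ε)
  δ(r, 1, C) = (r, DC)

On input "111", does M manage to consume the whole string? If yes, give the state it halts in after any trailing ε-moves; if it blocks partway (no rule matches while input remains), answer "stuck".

r

(p, 111, Z)
  read 1, top Z: go to q, push DZ → (q, 11, DZ)
  ε-move, top D: go to q, push ε → (q, 11, Z)
  read 1, top Z: go to r, push CZ → (r, 1, CZ)
  read 1, top C: go to r, push DC → (r, ε, DCZ)
All input consumed; M is in state r.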